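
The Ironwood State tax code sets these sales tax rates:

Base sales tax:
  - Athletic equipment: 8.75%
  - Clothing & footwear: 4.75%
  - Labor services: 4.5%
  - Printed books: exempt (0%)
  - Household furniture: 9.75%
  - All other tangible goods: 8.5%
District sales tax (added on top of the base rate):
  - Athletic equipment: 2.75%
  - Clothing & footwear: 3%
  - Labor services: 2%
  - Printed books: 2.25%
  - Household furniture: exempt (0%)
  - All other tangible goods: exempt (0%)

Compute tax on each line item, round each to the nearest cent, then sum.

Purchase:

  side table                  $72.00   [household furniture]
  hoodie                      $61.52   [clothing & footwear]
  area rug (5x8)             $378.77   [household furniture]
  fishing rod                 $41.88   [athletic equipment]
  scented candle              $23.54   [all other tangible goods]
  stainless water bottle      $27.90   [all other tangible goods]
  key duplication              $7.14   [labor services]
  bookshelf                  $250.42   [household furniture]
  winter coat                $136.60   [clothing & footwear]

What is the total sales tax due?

$93.38

Side table $72.00: household furniture → 9.75% + 0% district = 9.75% → $7.02
Hoodie $61.52: clothing & footwear → 4.75% + 3% district = 7.75% → $4.77
Area rug (5x8) $378.77: household furniture → 9.75% + 0% district = 9.75% → $36.93
Fishing rod $41.88: athletic equipment → 8.75% + 2.75% district = 11.5% → $4.82
Scented candle $23.54: all other tangible goods → 8.5% + 0% district = 8.5% → $2.00
Stainless water bottle $27.90: all other tangible goods → 8.5% + 0% district = 8.5% → $2.37
Key duplication $7.14: labor services → 4.5% + 2% district = 6.5% → $0.46
Bookshelf $250.42: household furniture → 9.75% + 0% district = 9.75% → $24.42
Winter coat $136.60: clothing & footwear → 4.75% + 3% district = 7.75% → $10.59
Total tax = $7.02 + $4.77 + $36.93 + $4.82 + $2.00 + $2.37 + $0.46 + $24.42 + $10.59 = $93.38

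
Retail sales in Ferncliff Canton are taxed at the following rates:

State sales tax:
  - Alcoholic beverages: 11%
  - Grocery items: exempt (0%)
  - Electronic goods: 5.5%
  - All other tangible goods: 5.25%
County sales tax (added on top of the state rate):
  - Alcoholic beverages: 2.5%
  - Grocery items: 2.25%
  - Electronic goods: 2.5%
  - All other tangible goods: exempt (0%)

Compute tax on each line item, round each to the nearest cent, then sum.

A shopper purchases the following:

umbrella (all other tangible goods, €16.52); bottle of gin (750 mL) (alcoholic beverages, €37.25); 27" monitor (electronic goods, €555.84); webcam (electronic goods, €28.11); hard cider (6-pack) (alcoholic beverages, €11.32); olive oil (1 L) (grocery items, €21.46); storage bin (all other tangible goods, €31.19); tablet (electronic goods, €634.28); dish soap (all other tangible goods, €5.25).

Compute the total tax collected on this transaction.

Umbrella €16.52: all other tangible goods → 5.25% + 0% county = 5.25% → €0.87
Bottle of gin (750 mL) €37.25: alcoholic beverages → 11% + 2.5% county = 13.5% → €5.03
27" monitor €555.84: electronic goods → 5.5% + 2.5% county = 8% → €44.47
Webcam €28.11: electronic goods → 5.5% + 2.5% county = 8% → €2.25
Hard cider (6-pack) €11.32: alcoholic beverages → 11% + 2.5% county = 13.5% → €1.53
Olive oil (1 L) €21.46: grocery items → 0% + 2.25% county = 2.25% → €0.48
Storage bin €31.19: all other tangible goods → 5.25% + 0% county = 5.25% → €1.64
Tablet €634.28: electronic goods → 5.5% + 2.5% county = 8% → €50.74
Dish soap €5.25: all other tangible goods → 5.25% + 0% county = 5.25% → €0.28
Total tax = €0.87 + €5.03 + €44.47 + €2.25 + €1.53 + €0.48 + €1.64 + €50.74 + €0.28 = €107.29

€107.29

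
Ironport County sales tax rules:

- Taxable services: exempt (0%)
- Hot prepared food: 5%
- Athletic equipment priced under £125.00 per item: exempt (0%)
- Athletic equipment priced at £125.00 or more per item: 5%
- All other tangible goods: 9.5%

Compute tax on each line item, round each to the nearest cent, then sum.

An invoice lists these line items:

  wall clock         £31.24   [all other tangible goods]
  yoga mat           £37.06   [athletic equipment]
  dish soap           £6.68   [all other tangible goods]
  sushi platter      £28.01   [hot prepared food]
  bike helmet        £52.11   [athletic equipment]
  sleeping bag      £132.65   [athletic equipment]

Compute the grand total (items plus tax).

Wall clock £31.24: all other tangible goods → 9.5% → £2.97
Yoga mat £37.06: athletic equipment, under £125.00 → 0% → £0.00
Dish soap £6.68: all other tangible goods → 9.5% → £0.63
Sushi platter £28.01: hot prepared food → 5% → £1.40
Bike helmet £52.11: athletic equipment, under £125.00 → 0% → £0.00
Sleeping bag £132.65: athletic equipment, £125.00 or more → 5% → £6.63
Subtotal = £287.75; tax = £11.63; total due = £299.38

£299.38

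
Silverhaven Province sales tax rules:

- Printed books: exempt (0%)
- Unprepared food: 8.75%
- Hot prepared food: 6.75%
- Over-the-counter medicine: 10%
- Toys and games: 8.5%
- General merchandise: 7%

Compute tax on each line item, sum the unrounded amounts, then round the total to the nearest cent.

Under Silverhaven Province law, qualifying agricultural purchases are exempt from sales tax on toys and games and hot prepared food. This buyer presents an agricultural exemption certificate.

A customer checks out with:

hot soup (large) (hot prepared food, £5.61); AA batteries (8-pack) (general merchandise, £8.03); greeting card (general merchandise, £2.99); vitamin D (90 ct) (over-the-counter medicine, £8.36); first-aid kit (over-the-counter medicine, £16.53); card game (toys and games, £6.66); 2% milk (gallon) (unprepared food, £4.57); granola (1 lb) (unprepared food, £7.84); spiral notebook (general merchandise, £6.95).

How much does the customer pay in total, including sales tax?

Hot soup (large) £5.61: hot prepared food, buyer-exempt → 0% → £0.00
AA batteries (8-pack) £8.03: general merchandise → 7% → £0.5621
Greeting card £2.99: general merchandise → 7% → £0.2093
Vitamin D (90 ct) £8.36: over-the-counter medicine → 10% → £0.836
First-aid kit £16.53: over-the-counter medicine → 10% → £1.653
Card game £6.66: toys and games, buyer-exempt → 0% → £0.00
2% milk (gallon) £4.57: unprepared food → 8.75% → £0.399875
Granola (1 lb) £7.84: unprepared food → 8.75% → £0.686
Spiral notebook £6.95: general merchandise → 7% → £0.4865
Subtotal = £67.54; unrounded tax = £4.832775 → £4.83; total due = £72.37

£72.37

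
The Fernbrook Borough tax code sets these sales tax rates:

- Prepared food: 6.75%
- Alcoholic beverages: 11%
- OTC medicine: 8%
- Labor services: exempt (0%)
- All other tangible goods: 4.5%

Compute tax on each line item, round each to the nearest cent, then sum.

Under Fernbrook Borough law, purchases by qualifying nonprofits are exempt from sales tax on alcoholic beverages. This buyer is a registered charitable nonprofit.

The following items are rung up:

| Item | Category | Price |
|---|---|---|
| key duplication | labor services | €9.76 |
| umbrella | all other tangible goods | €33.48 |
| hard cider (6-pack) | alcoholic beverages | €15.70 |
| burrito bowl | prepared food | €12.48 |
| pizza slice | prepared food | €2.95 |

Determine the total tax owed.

Key duplication €9.76: labor services → 0% → €0.00
Umbrella €33.48: all other tangible goods → 4.5% → €1.51
Hard cider (6-pack) €15.70: alcoholic beverages, buyer-exempt → 0% → €0.00
Burrito bowl €12.48: prepared food → 6.75% → €0.84
Pizza slice €2.95: prepared food → 6.75% → €0.20
Total tax = €1.51 + €0.84 + €0.20 = €2.55

€2.55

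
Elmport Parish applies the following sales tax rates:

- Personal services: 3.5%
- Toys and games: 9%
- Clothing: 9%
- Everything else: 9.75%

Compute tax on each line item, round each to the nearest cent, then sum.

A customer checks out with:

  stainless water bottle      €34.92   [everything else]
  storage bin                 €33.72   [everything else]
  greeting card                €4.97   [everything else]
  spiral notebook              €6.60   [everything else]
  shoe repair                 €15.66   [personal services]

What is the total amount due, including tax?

Stainless water bottle €34.92: everything else → 9.75% → €3.40
Storage bin €33.72: everything else → 9.75% → €3.29
Greeting card €4.97: everything else → 9.75% → €0.48
Spiral notebook €6.60: everything else → 9.75% → €0.64
Shoe repair €15.66: personal services → 3.5% → €0.55
Subtotal = €95.87; tax = €8.36; total due = €104.23

€104.23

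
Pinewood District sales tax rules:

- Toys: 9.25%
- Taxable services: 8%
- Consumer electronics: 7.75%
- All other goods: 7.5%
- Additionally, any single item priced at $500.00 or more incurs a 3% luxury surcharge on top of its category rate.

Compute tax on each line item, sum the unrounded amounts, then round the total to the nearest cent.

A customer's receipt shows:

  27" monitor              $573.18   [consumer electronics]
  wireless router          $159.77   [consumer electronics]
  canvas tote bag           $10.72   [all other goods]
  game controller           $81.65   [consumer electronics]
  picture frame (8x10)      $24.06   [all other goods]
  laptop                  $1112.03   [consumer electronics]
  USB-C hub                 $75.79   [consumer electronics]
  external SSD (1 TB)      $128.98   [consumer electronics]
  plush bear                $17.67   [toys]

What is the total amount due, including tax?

$2403.83

27" monitor $573.18: consumer electronics → 7.75% + 3% surcharge = 10.75% → $61.61685
Wireless router $159.77: consumer electronics → 7.75% → $12.382175
Canvas tote bag $10.72: all other goods → 7.5% → $0.804
Game controller $81.65: consumer electronics → 7.75% → $6.327875
Picture frame (8x10) $24.06: all other goods → 7.5% → $1.8045
Laptop $1112.03: consumer electronics → 7.75% + 3% surcharge = 10.75% → $119.543225
USB-C hub $75.79: consumer electronics → 7.75% → $5.873725
External SSD (1 TB) $128.98: consumer electronics → 7.75% → $9.99595
Plush bear $17.67: toys → 9.25% → $1.634475
Subtotal = $2183.85; unrounded tax = $219.982775 → $219.98; total due = $2403.83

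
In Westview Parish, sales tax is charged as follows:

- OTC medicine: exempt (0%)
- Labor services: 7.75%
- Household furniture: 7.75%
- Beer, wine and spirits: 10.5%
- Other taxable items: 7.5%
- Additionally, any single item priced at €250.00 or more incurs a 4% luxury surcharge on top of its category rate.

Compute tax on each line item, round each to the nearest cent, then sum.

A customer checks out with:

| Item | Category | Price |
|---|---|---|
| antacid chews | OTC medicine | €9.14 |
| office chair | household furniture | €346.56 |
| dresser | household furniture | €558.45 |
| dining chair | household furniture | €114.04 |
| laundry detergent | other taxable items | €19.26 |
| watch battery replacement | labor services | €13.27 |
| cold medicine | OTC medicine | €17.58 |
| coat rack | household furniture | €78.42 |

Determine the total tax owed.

€123.73

Antacid chews €9.14: OTC medicine → 0% → €0.00
Office chair €346.56: household furniture → 7.75% + 4% surcharge = 11.75% → €40.72
Dresser €558.45: household furniture → 7.75% + 4% surcharge = 11.75% → €65.62
Dining chair €114.04: household furniture → 7.75% → €8.84
Laundry detergent €19.26: other taxable items → 7.5% → €1.44
Watch battery replacement €13.27: labor services → 7.75% → €1.03
Cold medicine €17.58: OTC medicine → 0% → €0.00
Coat rack €78.42: household furniture → 7.75% → €6.08
Total tax = €40.72 + €65.62 + €8.84 + €1.44 + €1.03 + €6.08 = €123.73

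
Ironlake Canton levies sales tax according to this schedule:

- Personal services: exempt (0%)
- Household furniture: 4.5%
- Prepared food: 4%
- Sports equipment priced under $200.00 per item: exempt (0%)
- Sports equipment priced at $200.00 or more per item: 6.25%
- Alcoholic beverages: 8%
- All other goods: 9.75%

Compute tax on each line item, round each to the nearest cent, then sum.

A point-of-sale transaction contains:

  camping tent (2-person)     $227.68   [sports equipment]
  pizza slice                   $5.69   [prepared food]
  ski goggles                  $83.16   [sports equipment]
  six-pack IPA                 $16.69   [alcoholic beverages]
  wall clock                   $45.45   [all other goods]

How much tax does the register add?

Camping tent (2-person) $227.68: sports equipment, $200.00 or more → 6.25% → $14.23
Pizza slice $5.69: prepared food → 4% → $0.23
Ski goggles $83.16: sports equipment, under $200.00 → 0% → $0.00
Six-pack IPA $16.69: alcoholic beverages → 8% → $1.34
Wall clock $45.45: all other goods → 9.75% → $4.43
Total tax = $14.23 + $0.23 + $1.34 + $4.43 = $20.23

$20.23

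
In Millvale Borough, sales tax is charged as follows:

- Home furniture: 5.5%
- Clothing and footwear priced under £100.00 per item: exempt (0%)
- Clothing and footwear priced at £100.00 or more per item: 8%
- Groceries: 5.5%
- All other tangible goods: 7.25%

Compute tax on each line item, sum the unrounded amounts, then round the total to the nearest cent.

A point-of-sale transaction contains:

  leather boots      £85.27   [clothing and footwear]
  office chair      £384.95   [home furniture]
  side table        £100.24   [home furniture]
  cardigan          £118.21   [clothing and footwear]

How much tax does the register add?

Leather boots £85.27: clothing and footwear, under £100.00 → 0% → £0.00
Office chair £384.95: home furniture → 5.5% → £21.17225
Side table £100.24: home furniture → 5.5% → £5.5132
Cardigan £118.21: clothing and footwear, £100.00 or more → 8% → £9.4568
Unrounded tax sum = £36.14225 → £36.14

£36.14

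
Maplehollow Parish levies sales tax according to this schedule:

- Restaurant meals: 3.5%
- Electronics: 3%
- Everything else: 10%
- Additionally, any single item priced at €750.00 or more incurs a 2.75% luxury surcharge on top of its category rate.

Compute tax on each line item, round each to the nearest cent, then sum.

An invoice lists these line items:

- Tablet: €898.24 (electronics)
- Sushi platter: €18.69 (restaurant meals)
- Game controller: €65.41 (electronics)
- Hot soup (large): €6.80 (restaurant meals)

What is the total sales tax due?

€54.50

Tablet €898.24: electronics → 3% + 2.75% surcharge = 5.75% → €51.65
Sushi platter €18.69: restaurant meals → 3.5% → €0.65
Game controller €65.41: electronics → 3% → €1.96
Hot soup (large) €6.80: restaurant meals → 3.5% → €0.24
Total tax = €51.65 + €0.65 + €1.96 + €0.24 = €54.50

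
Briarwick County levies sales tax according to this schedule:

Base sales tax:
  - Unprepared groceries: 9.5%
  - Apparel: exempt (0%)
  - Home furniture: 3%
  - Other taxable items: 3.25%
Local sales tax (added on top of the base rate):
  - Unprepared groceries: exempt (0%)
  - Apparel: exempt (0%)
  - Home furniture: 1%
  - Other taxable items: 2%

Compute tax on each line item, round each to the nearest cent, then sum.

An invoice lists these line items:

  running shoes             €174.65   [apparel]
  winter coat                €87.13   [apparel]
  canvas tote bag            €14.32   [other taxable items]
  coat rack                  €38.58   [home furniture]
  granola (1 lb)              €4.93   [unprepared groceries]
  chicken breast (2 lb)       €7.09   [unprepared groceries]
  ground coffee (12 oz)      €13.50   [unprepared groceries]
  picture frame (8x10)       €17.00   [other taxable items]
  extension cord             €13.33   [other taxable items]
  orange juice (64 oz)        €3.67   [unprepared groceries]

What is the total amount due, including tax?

€380.85

Running shoes €174.65: apparel → 0% + 0% local = 0% → €0.00
Winter coat €87.13: apparel → 0% + 0% local = 0% → €0.00
Canvas tote bag €14.32: other taxable items → 3.25% + 2% local = 5.25% → €0.75
Coat rack €38.58: home furniture → 3% + 1% local = 4% → €1.54
Granola (1 lb) €4.93: unprepared groceries → 9.5% + 0% local = 9.5% → €0.47
Chicken breast (2 lb) €7.09: unprepared groceries → 9.5% + 0% local = 9.5% → €0.67
Ground coffee (12 oz) €13.50: unprepared groceries → 9.5% + 0% local = 9.5% → €1.28
Picture frame (8x10) €17.00: other taxable items → 3.25% + 2% local = 5.25% → €0.89
Extension cord €13.33: other taxable items → 3.25% + 2% local = 5.25% → €0.70
Orange juice (64 oz) €3.67: unprepared groceries → 9.5% + 0% local = 9.5% → €0.35
Subtotal = €374.20; tax = €6.65; total due = €380.85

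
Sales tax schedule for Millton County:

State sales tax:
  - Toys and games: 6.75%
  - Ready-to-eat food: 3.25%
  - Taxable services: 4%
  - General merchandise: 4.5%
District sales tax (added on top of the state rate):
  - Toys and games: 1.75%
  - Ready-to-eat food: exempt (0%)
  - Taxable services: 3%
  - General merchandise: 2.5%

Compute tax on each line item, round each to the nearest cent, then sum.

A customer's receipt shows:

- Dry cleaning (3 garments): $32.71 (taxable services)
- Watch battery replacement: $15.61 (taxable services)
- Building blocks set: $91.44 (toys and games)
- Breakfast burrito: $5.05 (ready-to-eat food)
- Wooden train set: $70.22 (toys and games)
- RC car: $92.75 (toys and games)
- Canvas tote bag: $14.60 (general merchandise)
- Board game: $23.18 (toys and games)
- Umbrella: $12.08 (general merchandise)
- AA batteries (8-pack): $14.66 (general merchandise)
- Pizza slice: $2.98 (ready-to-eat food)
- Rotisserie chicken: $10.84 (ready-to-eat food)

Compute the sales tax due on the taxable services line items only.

Dry cleaning (3 garments) $32.71: taxable services → 4% + 3% district = 7% → $2.29
Watch battery replacement $15.61: taxable services → 4% + 3% district = 7% → $1.09
Tax on taxable services = $2.29 + $1.09 = $3.38

$3.38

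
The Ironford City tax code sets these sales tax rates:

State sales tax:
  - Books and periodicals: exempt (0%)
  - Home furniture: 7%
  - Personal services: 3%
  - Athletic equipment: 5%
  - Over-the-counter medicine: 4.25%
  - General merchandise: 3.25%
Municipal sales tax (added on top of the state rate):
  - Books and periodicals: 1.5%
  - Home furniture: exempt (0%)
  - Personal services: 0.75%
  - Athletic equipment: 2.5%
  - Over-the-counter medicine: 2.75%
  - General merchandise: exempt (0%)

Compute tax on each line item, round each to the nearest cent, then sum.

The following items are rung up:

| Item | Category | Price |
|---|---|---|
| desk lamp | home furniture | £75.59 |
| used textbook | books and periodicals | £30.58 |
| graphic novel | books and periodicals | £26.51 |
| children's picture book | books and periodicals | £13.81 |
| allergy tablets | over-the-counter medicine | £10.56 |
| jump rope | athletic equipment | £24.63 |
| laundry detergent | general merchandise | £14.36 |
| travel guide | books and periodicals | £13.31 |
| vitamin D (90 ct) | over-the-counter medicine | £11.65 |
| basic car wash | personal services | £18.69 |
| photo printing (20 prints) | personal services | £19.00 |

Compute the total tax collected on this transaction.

£11.85

Desk lamp £75.59: home furniture → 7% + 0% municipal = 7% → £5.29
Used textbook £30.58: books and periodicals → 0% + 1.5% municipal = 1.5% → £0.46
Graphic novel £26.51: books and periodicals → 0% + 1.5% municipal = 1.5% → £0.40
Children's picture book £13.81: books and periodicals → 0% + 1.5% municipal = 1.5% → £0.21
Allergy tablets £10.56: over-the-counter medicine → 4.25% + 2.75% municipal = 7% → £0.74
Jump rope £24.63: athletic equipment → 5% + 2.5% municipal = 7.5% → £1.85
Laundry detergent £14.36: general merchandise → 3.25% + 0% municipal = 3.25% → £0.47
Travel guide £13.31: books and periodicals → 0% + 1.5% municipal = 1.5% → £0.20
Vitamin D (90 ct) £11.65: over-the-counter medicine → 4.25% + 2.75% municipal = 7% → £0.82
Basic car wash £18.69: personal services → 3% + 0.75% municipal = 3.75% → £0.70
Photo printing (20 prints) £19.00: personal services → 3% + 0.75% municipal = 3.75% → £0.71
Total tax = £5.29 + £0.46 + £0.40 + £0.21 + £0.74 + £1.85 + £0.47 + £0.20 + £0.82 + £0.70 + £0.71 = £11.85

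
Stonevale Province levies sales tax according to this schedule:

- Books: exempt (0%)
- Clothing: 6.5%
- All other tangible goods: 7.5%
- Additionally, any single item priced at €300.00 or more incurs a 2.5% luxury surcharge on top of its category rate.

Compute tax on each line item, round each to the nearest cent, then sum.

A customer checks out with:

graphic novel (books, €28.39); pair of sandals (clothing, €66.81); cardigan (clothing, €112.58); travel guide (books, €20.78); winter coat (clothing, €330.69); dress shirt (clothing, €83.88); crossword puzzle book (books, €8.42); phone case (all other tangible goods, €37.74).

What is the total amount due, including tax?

€738.99

Graphic novel €28.39: books → 0% → €0.00
Pair of sandals €66.81: clothing → 6.5% → €4.34
Cardigan €112.58: clothing → 6.5% → €7.32
Travel guide €20.78: books → 0% → €0.00
Winter coat €330.69: clothing → 6.5% + 2.5% surcharge = 9% → €29.76
Dress shirt €83.88: clothing → 6.5% → €5.45
Crossword puzzle book €8.42: books → 0% → €0.00
Phone case €37.74: all other tangible goods → 7.5% → €2.83
Subtotal = €689.29; tax = €49.70; total due = €738.99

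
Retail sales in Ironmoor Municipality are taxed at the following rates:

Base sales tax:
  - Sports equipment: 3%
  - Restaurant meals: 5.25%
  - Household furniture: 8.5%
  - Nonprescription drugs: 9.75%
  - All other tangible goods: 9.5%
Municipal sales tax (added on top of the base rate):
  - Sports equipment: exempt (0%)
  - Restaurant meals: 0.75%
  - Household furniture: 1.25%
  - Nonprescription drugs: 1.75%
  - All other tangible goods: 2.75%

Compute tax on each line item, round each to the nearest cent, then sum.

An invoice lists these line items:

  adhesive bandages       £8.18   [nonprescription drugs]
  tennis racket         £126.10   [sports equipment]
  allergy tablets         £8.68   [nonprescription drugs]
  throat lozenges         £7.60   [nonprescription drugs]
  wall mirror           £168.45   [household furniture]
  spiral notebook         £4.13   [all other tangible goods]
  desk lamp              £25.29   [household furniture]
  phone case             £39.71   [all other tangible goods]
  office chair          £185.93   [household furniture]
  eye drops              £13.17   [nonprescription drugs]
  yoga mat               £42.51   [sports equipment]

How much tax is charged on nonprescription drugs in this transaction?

£4.32

Adhesive bandages £8.18: nonprescription drugs → 9.75% + 1.75% municipal = 11.5% → £0.94
Allergy tablets £8.68: nonprescription drugs → 9.75% + 1.75% municipal = 11.5% → £1.00
Throat lozenges £7.60: nonprescription drugs → 9.75% + 1.75% municipal = 11.5% → £0.87
Eye drops £13.17: nonprescription drugs → 9.75% + 1.75% municipal = 11.5% → £1.51
Tax on nonprescription drugs = £0.94 + £1.00 + £0.87 + £1.51 = £4.32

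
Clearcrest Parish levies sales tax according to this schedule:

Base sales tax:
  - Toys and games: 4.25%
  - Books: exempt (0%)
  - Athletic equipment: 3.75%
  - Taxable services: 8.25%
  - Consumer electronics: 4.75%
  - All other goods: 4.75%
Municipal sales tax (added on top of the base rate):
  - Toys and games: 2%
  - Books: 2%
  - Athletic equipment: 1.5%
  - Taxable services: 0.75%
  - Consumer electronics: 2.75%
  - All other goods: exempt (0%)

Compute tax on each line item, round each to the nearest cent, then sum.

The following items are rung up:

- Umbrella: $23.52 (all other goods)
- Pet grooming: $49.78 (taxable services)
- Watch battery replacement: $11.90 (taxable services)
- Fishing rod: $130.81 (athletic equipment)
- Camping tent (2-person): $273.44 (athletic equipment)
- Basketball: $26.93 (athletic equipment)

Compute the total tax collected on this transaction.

Umbrella $23.52: all other goods → 4.75% + 0% municipal = 4.75% → $1.12
Pet grooming $49.78: taxable services → 8.25% + 0.75% municipal = 9% → $4.48
Watch battery replacement $11.90: taxable services → 8.25% + 0.75% municipal = 9% → $1.07
Fishing rod $130.81: athletic equipment → 3.75% + 1.5% municipal = 5.25% → $6.87
Camping tent (2-person) $273.44: athletic equipment → 3.75% + 1.5% municipal = 5.25% → $14.36
Basketball $26.93: athletic equipment → 3.75% + 1.5% municipal = 5.25% → $1.41
Total tax = $1.12 + $4.48 + $1.07 + $6.87 + $14.36 + $1.41 = $29.31

$29.31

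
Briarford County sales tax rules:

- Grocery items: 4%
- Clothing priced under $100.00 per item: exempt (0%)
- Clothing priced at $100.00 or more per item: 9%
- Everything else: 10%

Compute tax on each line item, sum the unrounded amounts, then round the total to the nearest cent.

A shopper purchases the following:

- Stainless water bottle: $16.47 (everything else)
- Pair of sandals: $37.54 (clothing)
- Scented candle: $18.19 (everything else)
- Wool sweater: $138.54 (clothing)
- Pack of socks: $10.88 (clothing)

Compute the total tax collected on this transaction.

$15.93

Stainless water bottle $16.47: everything else → 10% → $1.647
Pair of sandals $37.54: clothing, under $100.00 → 0% → $0.00
Scented candle $18.19: everything else → 10% → $1.819
Wool sweater $138.54: clothing, $100.00 or more → 9% → $12.4686
Pack of socks $10.88: clothing, under $100.00 → 0% → $0.00
Unrounded tax sum = $15.9346 → $15.93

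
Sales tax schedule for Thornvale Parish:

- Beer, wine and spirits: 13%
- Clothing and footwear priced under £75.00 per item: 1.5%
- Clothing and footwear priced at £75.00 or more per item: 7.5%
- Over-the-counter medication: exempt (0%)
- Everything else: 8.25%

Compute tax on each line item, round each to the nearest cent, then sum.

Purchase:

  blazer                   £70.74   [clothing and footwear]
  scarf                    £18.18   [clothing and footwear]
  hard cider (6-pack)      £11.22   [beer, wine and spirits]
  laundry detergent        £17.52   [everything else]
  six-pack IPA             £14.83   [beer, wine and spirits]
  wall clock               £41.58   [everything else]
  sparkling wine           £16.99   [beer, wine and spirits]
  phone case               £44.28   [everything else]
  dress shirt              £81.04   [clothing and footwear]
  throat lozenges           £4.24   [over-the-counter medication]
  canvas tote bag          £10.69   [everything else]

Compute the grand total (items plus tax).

£353.73

Blazer £70.74: clothing and footwear, under £75.00 → 1.5% → £1.06
Scarf £18.18: clothing and footwear, under £75.00 → 1.5% → £0.27
Hard cider (6-pack) £11.22: beer, wine and spirits → 13% → £1.46
Laundry detergent £17.52: everything else → 8.25% → £1.45
Six-pack IPA £14.83: beer, wine and spirits → 13% → £1.93
Wall clock £41.58: everything else → 8.25% → £3.43
Sparkling wine £16.99: beer, wine and spirits → 13% → £2.21
Phone case £44.28: everything else → 8.25% → £3.65
Dress shirt £81.04: clothing and footwear, £75.00 or more → 7.5% → £6.08
Throat lozenges £4.24: over-the-counter medication → 0% → £0.00
Canvas tote bag £10.69: everything else → 8.25% → £0.88
Subtotal = £331.31; tax = £22.42; total due = £353.73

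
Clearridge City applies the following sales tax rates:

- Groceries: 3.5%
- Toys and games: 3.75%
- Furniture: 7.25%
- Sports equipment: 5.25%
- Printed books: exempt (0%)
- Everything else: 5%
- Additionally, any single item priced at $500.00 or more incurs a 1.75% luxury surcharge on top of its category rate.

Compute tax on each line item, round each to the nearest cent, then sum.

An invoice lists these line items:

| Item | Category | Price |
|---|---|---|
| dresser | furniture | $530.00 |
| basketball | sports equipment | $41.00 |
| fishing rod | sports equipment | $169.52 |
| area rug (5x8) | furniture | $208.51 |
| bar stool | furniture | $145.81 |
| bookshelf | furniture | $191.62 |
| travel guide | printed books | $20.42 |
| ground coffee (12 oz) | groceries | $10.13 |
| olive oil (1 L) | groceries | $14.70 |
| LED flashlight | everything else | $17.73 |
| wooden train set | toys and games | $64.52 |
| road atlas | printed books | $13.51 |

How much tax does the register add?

$102.50

Dresser $530.00: furniture → 7.25% + 1.75% surcharge = 9% → $47.70
Basketball $41.00: sports equipment → 5.25% → $2.15
Fishing rod $169.52: sports equipment → 5.25% → $8.90
Area rug (5x8) $208.51: furniture → 7.25% → $15.12
Bar stool $145.81: furniture → 7.25% → $10.57
Bookshelf $191.62: furniture → 7.25% → $13.89
Travel guide $20.42: printed books → 0% → $0.00
Ground coffee (12 oz) $10.13: groceries → 3.5% → $0.35
Olive oil (1 L) $14.70: groceries → 3.5% → $0.51
LED flashlight $17.73: everything else → 5% → $0.89
Wooden train set $64.52: toys and games → 3.75% → $2.42
Road atlas $13.51: printed books → 0% → $0.00
Total tax = $47.70 + $2.15 + $8.90 + $15.12 + $10.57 + $13.89 + $0.35 + $0.51 + $0.89 + $2.42 = $102.50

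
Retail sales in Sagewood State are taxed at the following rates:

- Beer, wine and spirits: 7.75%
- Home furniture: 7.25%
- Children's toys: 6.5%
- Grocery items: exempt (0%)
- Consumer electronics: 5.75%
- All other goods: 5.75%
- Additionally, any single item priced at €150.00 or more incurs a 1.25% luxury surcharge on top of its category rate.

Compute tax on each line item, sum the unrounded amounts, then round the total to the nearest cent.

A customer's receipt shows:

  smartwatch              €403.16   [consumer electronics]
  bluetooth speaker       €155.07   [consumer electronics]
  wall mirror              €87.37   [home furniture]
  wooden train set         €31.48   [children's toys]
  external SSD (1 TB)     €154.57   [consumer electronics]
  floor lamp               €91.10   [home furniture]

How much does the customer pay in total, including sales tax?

€987.63

Smartwatch €403.16: consumer electronics → 5.75% + 1.25% surcharge = 7% → €28.2212
Bluetooth speaker €155.07: consumer electronics → 5.75% + 1.25% surcharge = 7% → €10.8549
Wall mirror €87.37: home furniture → 7.25% → €6.334325
Wooden train set €31.48: children's toys → 6.5% → €2.0462
External SSD (1 TB) €154.57: consumer electronics → 5.75% + 1.25% surcharge = 7% → €10.8199
Floor lamp €91.10: home furniture → 7.25% → €6.60475
Subtotal = €922.75; unrounded tax = €64.881275 → €64.88; total due = €987.63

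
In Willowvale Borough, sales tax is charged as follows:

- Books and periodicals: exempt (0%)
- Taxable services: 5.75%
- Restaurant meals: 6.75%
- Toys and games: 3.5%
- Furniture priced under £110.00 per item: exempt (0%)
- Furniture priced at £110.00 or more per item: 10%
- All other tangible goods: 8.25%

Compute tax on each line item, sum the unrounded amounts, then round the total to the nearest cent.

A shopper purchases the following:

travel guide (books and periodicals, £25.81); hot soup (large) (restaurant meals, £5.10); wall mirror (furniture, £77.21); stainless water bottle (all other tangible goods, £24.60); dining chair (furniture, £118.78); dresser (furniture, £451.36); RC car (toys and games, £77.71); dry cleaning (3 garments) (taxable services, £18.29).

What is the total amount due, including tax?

Travel guide £25.81: books and periodicals → 0% → £0.00
Hot soup (large) £5.10: restaurant meals → 6.75% → £0.34425
Wall mirror £77.21: furniture, under £110.00 → 0% → £0.00
Stainless water bottle £24.60: all other tangible goods → 8.25% → £2.0295
Dining chair £118.78: furniture, £110.00 or more → 10% → £11.878
Dresser £451.36: furniture, £110.00 or more → 10% → £45.136
RC car £77.71: toys and games → 3.5% → £2.71985
Dry cleaning (3 garments) £18.29: taxable services → 5.75% → £1.051675
Subtotal = £798.86; unrounded tax = £63.159275 → £63.16; total due = £862.02

£862.02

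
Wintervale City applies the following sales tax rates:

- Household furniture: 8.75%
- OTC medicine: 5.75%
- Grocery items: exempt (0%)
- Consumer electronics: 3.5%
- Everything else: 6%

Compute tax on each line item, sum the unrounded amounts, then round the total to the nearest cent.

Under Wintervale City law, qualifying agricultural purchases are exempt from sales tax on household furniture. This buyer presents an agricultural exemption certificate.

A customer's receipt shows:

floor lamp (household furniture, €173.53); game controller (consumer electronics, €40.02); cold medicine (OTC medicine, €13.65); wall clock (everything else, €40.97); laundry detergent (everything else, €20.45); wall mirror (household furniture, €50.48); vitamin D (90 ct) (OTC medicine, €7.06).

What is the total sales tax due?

Floor lamp €173.53: household furniture, buyer-exempt → 0% → €0.00
Game controller €40.02: consumer electronics → 3.5% → €1.4007
Cold medicine €13.65: OTC medicine → 5.75% → €0.784875
Wall clock €40.97: everything else → 6% → €2.4582
Laundry detergent €20.45: everything else → 6% → €1.227
Wall mirror €50.48: household furniture, buyer-exempt → 0% → €0.00
Vitamin D (90 ct) €7.06: OTC medicine → 5.75% → €0.40595
Unrounded tax sum = €6.276725 → €6.28

€6.28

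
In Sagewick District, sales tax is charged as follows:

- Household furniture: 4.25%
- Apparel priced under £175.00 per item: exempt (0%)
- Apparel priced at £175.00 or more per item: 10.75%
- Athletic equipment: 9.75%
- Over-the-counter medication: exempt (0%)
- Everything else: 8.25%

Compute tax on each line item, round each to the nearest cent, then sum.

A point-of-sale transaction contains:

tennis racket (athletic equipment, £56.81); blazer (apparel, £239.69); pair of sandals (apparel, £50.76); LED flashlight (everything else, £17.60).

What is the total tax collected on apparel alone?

£25.77

Blazer £239.69: apparel, £175.00 or more → 10.75% → £25.77
Pair of sandals £50.76: apparel, under £175.00 → 0% → £0.00
Tax on apparel = £25.77 + £0.00 = £25.77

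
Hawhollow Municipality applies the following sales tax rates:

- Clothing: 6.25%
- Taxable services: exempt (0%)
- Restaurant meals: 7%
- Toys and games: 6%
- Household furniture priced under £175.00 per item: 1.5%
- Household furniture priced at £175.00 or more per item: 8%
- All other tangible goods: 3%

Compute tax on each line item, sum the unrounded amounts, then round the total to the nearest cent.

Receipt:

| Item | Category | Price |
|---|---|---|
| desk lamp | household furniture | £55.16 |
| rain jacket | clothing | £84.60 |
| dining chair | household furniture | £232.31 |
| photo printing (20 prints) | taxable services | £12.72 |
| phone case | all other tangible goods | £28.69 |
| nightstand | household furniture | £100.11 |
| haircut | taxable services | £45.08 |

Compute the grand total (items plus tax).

£585.73

Desk lamp £55.16: household furniture, under £175.00 → 1.5% → £0.8274
Rain jacket £84.60: clothing → 6.25% → £5.2875
Dining chair £232.31: household furniture, £175.00 or more → 8% → £18.5848
Photo printing (20 prints) £12.72: taxable services → 0% → £0.00
Phone case £28.69: all other tangible goods → 3% → £0.8607
Nightstand £100.11: household furniture, under £175.00 → 1.5% → £1.50165
Haircut £45.08: taxable services → 0% → £0.00
Subtotal = £558.67; unrounded tax = £27.06205 → £27.06; total due = £585.73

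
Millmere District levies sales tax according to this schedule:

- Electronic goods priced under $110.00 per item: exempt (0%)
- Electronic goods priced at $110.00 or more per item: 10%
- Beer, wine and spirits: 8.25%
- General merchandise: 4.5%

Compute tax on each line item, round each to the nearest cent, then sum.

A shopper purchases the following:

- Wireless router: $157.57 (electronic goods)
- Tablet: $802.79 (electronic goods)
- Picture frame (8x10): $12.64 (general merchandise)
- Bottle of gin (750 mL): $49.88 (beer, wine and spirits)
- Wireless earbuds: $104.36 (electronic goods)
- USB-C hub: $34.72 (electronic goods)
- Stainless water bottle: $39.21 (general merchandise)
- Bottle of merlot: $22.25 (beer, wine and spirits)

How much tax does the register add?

Wireless router $157.57: electronic goods, $110.00 or more → 10% → $15.76
Tablet $802.79: electronic goods, $110.00 or more → 10% → $80.28
Picture frame (8x10) $12.64: general merchandise → 4.5% → $0.57
Bottle of gin (750 mL) $49.88: beer, wine and spirits → 8.25% → $4.12
Wireless earbuds $104.36: electronic goods, under $110.00 → 0% → $0.00
USB-C hub $34.72: electronic goods, under $110.00 → 0% → $0.00
Stainless water bottle $39.21: general merchandise → 4.5% → $1.76
Bottle of merlot $22.25: beer, wine and spirits → 8.25% → $1.84
Total tax = $15.76 + $80.28 + $0.57 + $4.12 + $1.76 + $1.84 = $104.33

$104.33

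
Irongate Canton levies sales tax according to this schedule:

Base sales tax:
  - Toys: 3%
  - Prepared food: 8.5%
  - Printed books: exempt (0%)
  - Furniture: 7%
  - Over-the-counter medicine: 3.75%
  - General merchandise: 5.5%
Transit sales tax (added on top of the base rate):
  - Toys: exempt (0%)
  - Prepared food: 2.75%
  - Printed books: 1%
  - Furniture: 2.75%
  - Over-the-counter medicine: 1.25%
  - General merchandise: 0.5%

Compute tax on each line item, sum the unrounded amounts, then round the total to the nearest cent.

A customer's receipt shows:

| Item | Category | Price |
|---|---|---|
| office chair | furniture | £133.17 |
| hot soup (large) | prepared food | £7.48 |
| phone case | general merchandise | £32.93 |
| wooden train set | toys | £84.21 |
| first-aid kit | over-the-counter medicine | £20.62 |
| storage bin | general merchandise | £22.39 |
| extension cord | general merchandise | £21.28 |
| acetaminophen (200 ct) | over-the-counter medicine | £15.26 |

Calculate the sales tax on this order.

£22.74

Office chair £133.17: furniture → 7% + 2.75% transit = 9.75% → £12.984075
Hot soup (large) £7.48: prepared food → 8.5% + 2.75% transit = 11.25% → £0.8415
Phone case £32.93: general merchandise → 5.5% + 0.5% transit = 6% → £1.9758
Wooden train set £84.21: toys → 3% + 0% transit = 3% → £2.5263
First-aid kit £20.62: over-the-counter medicine → 3.75% + 1.25% transit = 5% → £1.031
Storage bin £22.39: general merchandise → 5.5% + 0.5% transit = 6% → £1.3434
Extension cord £21.28: general merchandise → 5.5% + 0.5% transit = 6% → £1.2768
Acetaminophen (200 ct) £15.26: over-the-counter medicine → 3.75% + 1.25% transit = 5% → £0.763
Unrounded tax sum = £22.741875 → £22.74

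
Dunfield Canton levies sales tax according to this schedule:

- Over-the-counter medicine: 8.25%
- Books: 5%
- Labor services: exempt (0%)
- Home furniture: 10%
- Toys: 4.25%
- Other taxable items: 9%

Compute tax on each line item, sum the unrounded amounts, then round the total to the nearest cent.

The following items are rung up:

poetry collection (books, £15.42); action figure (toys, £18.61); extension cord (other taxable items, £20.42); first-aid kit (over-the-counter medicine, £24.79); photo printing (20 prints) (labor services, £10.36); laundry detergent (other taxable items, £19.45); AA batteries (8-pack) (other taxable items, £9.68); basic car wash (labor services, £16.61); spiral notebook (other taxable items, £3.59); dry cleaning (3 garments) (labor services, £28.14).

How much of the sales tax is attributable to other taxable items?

£4.78

Extension cord £20.42: other taxable items → 9% → £1.8378
Laundry detergent £19.45: other taxable items → 9% → £1.7505
AA batteries (8-pack) £9.68: other taxable items → 9% → £0.8712
Spiral notebook £3.59: other taxable items → 9% → £0.3231
Tax on other taxable items: unrounded sum = £4.7826 → £4.78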